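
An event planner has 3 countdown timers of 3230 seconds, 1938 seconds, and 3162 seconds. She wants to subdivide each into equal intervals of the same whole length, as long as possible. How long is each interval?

34 seconds

The interval must divide each timer length; the longest such is the gcd.
3230 = 2 × 5 × 17 × 19
1938 = 2 × 3 × 17 × 19
3162 = 2 × 3 × 17 × 31
gcd(3230, 1938, 3162) = 2 × 17 = 34.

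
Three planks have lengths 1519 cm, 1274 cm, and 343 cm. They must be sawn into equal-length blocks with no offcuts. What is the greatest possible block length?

49 cm

The block length must divide every plank, so the greatest is gcd(1519, 1274, 343).
1519 = 7^2 × 31
1274 = 2 × 7^2 × 13
343 = 7^3
gcd(1519, 1274, 343) = 7^2 = 49.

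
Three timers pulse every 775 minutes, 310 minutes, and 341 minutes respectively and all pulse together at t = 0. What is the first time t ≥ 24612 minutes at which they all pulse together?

34100 minutes

Joint pulses occur at multiples of LCM(775, 310, 341).
775 = 5^2 × 31
310 = 2 × 5 × 31
341 = 11 × 31
LCM(775, 310, 341) = 2 × 5^2 × 11 × 31 = 17050.
Smallest multiple of 17050 that is ≥ 24612: ⌈24612/17050⌉ × 17050 = 2 × 17050 = 34100.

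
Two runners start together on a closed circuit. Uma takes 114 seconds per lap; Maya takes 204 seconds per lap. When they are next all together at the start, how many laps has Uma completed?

34 laps

The first common completion time is the LCM of the periods.
114 = 2 × 3 × 19
204 = 2^2 × 3 × 17
LCM(114, 204) = 2^2 × 3 × 17 × 19 = 3876.
Laps for period 114: 3876 / 114 = 34.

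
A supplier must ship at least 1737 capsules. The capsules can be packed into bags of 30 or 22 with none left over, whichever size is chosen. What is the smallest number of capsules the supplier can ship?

The number of capsules must be a common multiple of 30 and 22, so a multiple of their LCM.
30 = 2 × 3 × 5
22 = 2 × 11
LCM(30, 22) = 2 × 3 × 5 × 11 = 330.
Smallest multiple of 330 that is ≥ 1737: ⌈1737/330⌉ × 330 = 6 × 330 = 1980.

1980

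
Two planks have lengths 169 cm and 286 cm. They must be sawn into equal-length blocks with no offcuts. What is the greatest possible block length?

This is the greatest common divisor of 169 and 286.
169 = 13^2
286 = 2 × 11 × 13
gcd(169, 286) = 13.

13 cm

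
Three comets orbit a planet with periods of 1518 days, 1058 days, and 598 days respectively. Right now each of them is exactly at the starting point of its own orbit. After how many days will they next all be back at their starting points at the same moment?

We need the least common multiple of the intervals.
1518 = 2 × 3 × 11 × 23
1058 = 2 × 23^2
598 = 2 × 13 × 23
LCM(1518, 1058, 598) = 2 × 3 × 11 × 13 × 23^2 = 453882.

453882 days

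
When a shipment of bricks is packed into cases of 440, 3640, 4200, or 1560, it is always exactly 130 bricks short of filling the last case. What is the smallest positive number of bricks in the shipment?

Being 130 short of a full case of size k means N ≡ −130 (mod k), i.e. N + 130 is a multiple of each size.
440 = 2^3 × 5 × 11
3640 = 2^3 × 5 × 7 × 13
4200 = 2^3 × 3 × 5^2 × 7
1560 = 2^3 × 3 × 5 × 13
LCM(440, 3640, 4200, 1560) = 2^3 × 3 × 5^2 × 7 × 11 × 13 = 600600.
Smallest positive N is 600600 − 130 = 600470.

600470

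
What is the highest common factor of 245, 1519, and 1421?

245 = 5 × 7^2
1519 = 7^2 × 31
1421 = 7^2 × 29
gcd(245, 1519, 1421) = 7^2 = 49.

49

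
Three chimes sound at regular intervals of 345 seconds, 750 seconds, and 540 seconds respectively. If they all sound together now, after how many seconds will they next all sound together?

The first simultaneous occurrence is after LCM of the individual periods.
345 = 3 × 5 × 23
750 = 2 × 3 × 5^3
540 = 2^2 × 3^3 × 5
LCM(345, 750, 540) = 2^2 × 3^3 × 5^3 × 23 = 310500.

310500 seconds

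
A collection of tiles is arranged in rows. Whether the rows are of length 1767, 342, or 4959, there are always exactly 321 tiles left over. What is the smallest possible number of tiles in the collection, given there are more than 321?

N − 321 must be a common multiple of 1767, 342, and 4959.
1767 = 3 × 19 × 31
342 = 2 × 3^2 × 19
4959 = 3^2 × 19 × 29
LCM(1767, 342, 4959) = 2 × 3^2 × 19 × 29 × 31 = 307458.
Smallest N > 321 is LCM + 321 = 307458 + 321 = 307779.

307779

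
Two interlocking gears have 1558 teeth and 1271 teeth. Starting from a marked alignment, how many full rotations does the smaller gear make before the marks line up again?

They are all back at their starting positions together after one LCM of the periods.
1558 = 2 × 19 × 41
1271 = 31 × 41
LCM(1558, 1271) = 2 × 19 × 31 × 41 = 48298.
Rotations for period 1271: 48298 / 1271 = 38.

38 rotations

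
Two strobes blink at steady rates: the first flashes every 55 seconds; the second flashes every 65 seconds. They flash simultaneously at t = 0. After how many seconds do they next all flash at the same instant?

They coincide at every common multiple of the periods; the first is the LCM.
55 = 5 × 11
65 = 5 × 13
LCM(55, 65) = 5 × 11 × 13 = 715.

715 seconds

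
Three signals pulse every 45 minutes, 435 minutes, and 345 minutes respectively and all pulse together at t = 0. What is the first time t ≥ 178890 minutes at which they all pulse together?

180090 minutes

Joint pulses occur at multiples of LCM(45, 435, 345).
45 = 3^2 × 5
435 = 3 × 5 × 29
345 = 3 × 5 × 23
LCM(45, 435, 345) = 3^2 × 5 × 23 × 29 = 30015.
Smallest multiple of 30015 that is ≥ 178890: ⌈178890/30015⌉ × 30015 = 6 × 30015 = 180090.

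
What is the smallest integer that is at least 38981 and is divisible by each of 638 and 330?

47850

The integer must be a common multiple of 638 and 330, so a multiple of their LCM.
638 = 2 × 11 × 29
330 = 2 × 3 × 5 × 11
LCM(638, 330) = 2 × 3 × 5 × 11 × 29 = 9570.
Smallest multiple of 9570 that is ≥ 38981: ⌈38981/9570⌉ × 9570 = 5 × 9570 = 47850.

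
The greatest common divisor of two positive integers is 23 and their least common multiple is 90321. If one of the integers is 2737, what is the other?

759

For two integers, gcd × lcm = product, so the other is (23 × 90321) / 2737 = 2077383 / 2737 = 759.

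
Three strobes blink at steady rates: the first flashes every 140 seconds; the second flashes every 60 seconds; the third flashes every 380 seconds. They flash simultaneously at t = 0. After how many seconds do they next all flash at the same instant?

The first simultaneous occurrence is after LCM of the individual periods.
140 = 2^2 × 5 × 7
60 = 2^2 × 3 × 5
380 = 2^2 × 5 × 19
LCM(140, 60, 380) = 2^2 × 3 × 5 × 7 × 19 = 7980.

7980 seconds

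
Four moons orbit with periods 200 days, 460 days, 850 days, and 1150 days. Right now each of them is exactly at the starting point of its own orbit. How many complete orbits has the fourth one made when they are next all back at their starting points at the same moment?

The first common completion time is the LCM of the periods.
200 = 2^3 × 5^2
460 = 2^2 × 5 × 23
850 = 2 × 5^2 × 17
1150 = 2 × 5^2 × 23
LCM(200, 460, 850, 1150) = 2^3 × 5^2 × 17 × 23 = 78200.
Orbits for period 1150: 78200 / 1150 = 68.

68 orbits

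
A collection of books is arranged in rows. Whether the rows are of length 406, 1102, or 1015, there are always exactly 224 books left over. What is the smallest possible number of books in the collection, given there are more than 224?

38794

N − 224 must be a common multiple of 406, 1102, and 1015.
406 = 2 × 7 × 29
1102 = 2 × 19 × 29
1015 = 5 × 7 × 29
LCM(406, 1102, 1015) = 2 × 5 × 7 × 19 × 29 = 38570.
Smallest N > 224 is LCM + 224 = 38570 + 224 = 38794.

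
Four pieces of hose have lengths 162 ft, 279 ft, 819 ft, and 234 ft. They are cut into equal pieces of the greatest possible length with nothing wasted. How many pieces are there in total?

166

Piece length = gcd(162, 279, 819, 234).
162 = 2 × 3^4
279 = 3^2 × 31
819 = 3^2 × 7 × 13
234 = 2 × 3^2 × 13
gcd(162, 279, 819, 234) = 3^2 = 9.
Total pieces = 162/9 + 279/9 + 819/9 + 234/9 = 18 + 31 + 91 + 26 = 166.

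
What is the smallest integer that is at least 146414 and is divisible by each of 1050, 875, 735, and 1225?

147000

The integer must be a common multiple of 1050, 875, 735, and 1225, so a multiple of their LCM.
1050 = 2 × 3 × 5^2 × 7
875 = 5^3 × 7
735 = 3 × 5 × 7^2
1225 = 5^2 × 7^2
LCM(1050, 875, 735, 1225) = 2 × 3 × 5^3 × 7^2 = 36750.
Smallest multiple of 36750 that is ≥ 146414: ⌈146414/36750⌉ × 36750 = 4 × 36750 = 147000.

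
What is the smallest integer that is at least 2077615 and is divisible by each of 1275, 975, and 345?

2287350

The integer must be a common multiple of 1275, 975, and 345, so a multiple of their LCM.
1275 = 3 × 5^2 × 17
975 = 3 × 5^2 × 13
345 = 3 × 5 × 23
LCM(1275, 975, 345) = 3 × 5^2 × 13 × 17 × 23 = 381225.
Smallest multiple of 381225 that is ≥ 2077615: ⌈2077615/381225⌉ × 381225 = 6 × 381225 = 2287350.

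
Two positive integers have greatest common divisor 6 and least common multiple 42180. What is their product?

253080

For any two positive integers, gcd × lcm = product = 6 × 42180 = 253080.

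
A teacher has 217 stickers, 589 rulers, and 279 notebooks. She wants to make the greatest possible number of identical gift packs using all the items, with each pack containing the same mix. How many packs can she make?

31 packs

The pack count must divide each quantity, so the greatest is gcd(217, 589, 279).
217 = 7 × 31
589 = 19 × 31
279 = 3^2 × 31
gcd(217, 589, 279) = 31.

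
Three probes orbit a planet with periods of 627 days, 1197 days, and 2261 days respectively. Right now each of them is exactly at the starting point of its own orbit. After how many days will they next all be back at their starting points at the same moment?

We need the least common multiple of the intervals.
627 = 3 × 11 × 19
1197 = 3^2 × 7 × 19
2261 = 7 × 17 × 19
LCM(627, 1197, 2261) = 3^2 × 7 × 11 × 17 × 19 = 223839.

223839 days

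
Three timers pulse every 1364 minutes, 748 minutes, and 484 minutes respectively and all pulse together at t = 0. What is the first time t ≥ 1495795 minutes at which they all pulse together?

1530408 minutes

Joint pulses occur at multiples of LCM(1364, 748, 484).
1364 = 2^2 × 11 × 31
748 = 2^2 × 11 × 17
484 = 2^2 × 11^2
LCM(1364, 748, 484) = 2^2 × 11^2 × 17 × 31 = 255068.
Smallest multiple of 255068 that is ≥ 1495795: ⌈1495795/255068⌉ × 255068 = 6 × 255068 = 1530408.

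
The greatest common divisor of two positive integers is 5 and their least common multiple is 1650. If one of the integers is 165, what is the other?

For two integers, gcd × lcm = product, so the other is (5 × 1650) / 165 = 8250 / 165 = 50.

50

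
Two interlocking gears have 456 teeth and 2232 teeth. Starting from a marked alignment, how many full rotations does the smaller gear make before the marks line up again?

The first common completion time is the LCM of the periods.
456 = 2^3 × 3 × 19
2232 = 2^3 × 3^2 × 31
LCM(456, 2232) = 2^3 × 3^2 × 19 × 31 = 42408.
Rotations for period 456: 42408 / 456 = 93.

93 rotations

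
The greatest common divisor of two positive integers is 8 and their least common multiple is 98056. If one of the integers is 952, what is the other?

824

For two integers, gcd × lcm = product, so the other is (8 × 98056) / 952 = 784448 / 952 = 824.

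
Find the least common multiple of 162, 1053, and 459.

35802

162 = 2 × 3^4
1053 = 3^4 × 13
459 = 3^3 × 17
LCM(162, 1053, 459) = 2 × 3^4 × 13 × 17 = 35802.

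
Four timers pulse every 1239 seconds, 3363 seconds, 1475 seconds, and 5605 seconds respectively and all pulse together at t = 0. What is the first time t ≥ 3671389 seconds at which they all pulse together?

4119675 seconds

Joint pulses occur at multiples of LCM(1239, 3363, 1475, 5605).
1239 = 3 × 7 × 59
3363 = 3 × 19 × 59
1475 = 5^2 × 59
5605 = 5 × 19 × 59
LCM(1239, 3363, 1475, 5605) = 3 × 5^2 × 7 × 19 × 59 = 588525.
Smallest multiple of 588525 that is ≥ 3671389: ⌈3671389/588525⌉ × 588525 = 7 × 588525 = 4119675.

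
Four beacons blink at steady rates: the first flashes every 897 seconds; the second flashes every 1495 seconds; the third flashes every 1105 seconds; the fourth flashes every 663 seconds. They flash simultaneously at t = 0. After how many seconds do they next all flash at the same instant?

The first simultaneous occurrence is after LCM of the individual periods.
897 = 3 × 13 × 23
1495 = 5 × 13 × 23
1105 = 5 × 13 × 17
663 = 3 × 13 × 17
LCM(897, 1495, 1105, 663) = 3 × 5 × 13 × 17 × 23 = 76245.

76245 seconds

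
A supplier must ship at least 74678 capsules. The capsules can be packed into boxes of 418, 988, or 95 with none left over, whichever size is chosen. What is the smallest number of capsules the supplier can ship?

108680

The number of capsules must be a common multiple of 418, 988, and 95, so a multiple of their LCM.
418 = 2 × 11 × 19
988 = 2^2 × 13 × 19
95 = 5 × 19
LCM(418, 988, 95) = 2^2 × 5 × 11 × 13 × 19 = 54340.
Smallest multiple of 54340 that is ≥ 74678: ⌈74678/54340⌉ × 54340 = 2 × 54340 = 108680.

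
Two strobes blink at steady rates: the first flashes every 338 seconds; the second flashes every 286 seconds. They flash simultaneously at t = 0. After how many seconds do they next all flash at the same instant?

We need the least common multiple of the intervals.
338 = 2 × 13^2
286 = 2 × 11 × 13
LCM(338, 286) = 2 × 11 × 13^2 = 3718.

3718 seconds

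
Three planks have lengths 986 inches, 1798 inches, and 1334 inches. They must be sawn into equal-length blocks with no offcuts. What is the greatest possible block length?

This is the greatest common divisor of 986, 1798, and 1334.
986 = 2 × 17 × 29
1798 = 2 × 29 × 31
1334 = 2 × 23 × 29
gcd(986, 1798, 1334) = 2 × 29 = 58.

58 inches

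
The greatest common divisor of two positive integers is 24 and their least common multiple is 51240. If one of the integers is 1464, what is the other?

840

For two integers, gcd × lcm = product, so the other is (24 × 51240) / 1464 = 1229760 / 1464 = 840.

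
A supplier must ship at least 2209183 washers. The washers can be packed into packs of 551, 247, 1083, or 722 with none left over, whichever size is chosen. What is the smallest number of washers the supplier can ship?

The number of washers must be a common multiple of 551, 247, 1083, and 722, so a multiple of their LCM.
551 = 19 × 29
247 = 13 × 19
1083 = 3 × 19^2
722 = 2 × 19^2
LCM(551, 247, 1083, 722) = 2 × 3 × 13 × 19^2 × 29 = 816582.
Smallest multiple of 816582 that is ≥ 2209183: ⌈2209183/816582⌉ × 816582 = 3 × 816582 = 2449746.

2449746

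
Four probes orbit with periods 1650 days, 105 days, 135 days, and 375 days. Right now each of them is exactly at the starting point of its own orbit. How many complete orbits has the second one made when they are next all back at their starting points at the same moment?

4950 orbits

They are all back at their starting positions together after one LCM of the periods.
1650 = 2 × 3 × 5^2 × 11
105 = 3 × 5 × 7
135 = 3^3 × 5
375 = 3 × 5^3
LCM(1650, 105, 135, 375) = 2 × 3^3 × 5^3 × 7 × 11 = 519750.
Orbits for period 105: 519750 / 105 = 4950.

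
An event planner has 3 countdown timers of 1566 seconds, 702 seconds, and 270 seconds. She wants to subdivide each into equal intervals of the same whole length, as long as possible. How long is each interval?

The interval must divide each timer length; the longest such is the gcd.
1566 = 2 × 3^3 × 29
702 = 2 × 3^3 × 13
270 = 2 × 3^3 × 5
gcd(1566, 702, 270) = 2 × 3^3 = 54.

54 seconds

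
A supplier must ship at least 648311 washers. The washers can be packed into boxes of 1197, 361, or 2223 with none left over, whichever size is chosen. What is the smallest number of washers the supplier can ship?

886977

The number of washers must be a common multiple of 1197, 361, and 2223, so a multiple of their LCM.
1197 = 3^2 × 7 × 19
361 = 19^2
2223 = 3^2 × 13 × 19
LCM(1197, 361, 2223) = 3^2 × 7 × 13 × 19^2 = 295659.
Smallest multiple of 295659 that is ≥ 648311: ⌈648311/295659⌉ × 295659 = 3 × 295659 = 886977.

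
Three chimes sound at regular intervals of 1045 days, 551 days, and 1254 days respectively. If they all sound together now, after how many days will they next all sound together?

The first simultaneous occurrence is after LCM of the individual periods.
1045 = 5 × 11 × 19
551 = 19 × 29
1254 = 2 × 3 × 11 × 19
LCM(1045, 551, 1254) = 2 × 3 × 5 × 11 × 19 × 29 = 181830.

181830 days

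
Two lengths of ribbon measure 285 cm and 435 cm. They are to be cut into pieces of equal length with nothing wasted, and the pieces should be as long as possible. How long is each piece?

By the Euclidean algorithm:
435 = 1 × 285 + 150
285 = 1 × 150 + 135
150 = 1 × 135 + 15
135 = 9 × 15 + 0
gcd(285, 435) = 15.

15 cm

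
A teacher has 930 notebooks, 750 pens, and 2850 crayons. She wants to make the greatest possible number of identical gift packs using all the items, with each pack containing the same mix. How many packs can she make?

30 packs

The pack count must divide each quantity, so the greatest is gcd(930, 750, 2850).
930 = 2 × 3 × 5 × 31
750 = 2 × 3 × 5^3
2850 = 2 × 3 × 5^2 × 19
gcd(930, 750, 2850) = 2 × 3 × 5 = 30.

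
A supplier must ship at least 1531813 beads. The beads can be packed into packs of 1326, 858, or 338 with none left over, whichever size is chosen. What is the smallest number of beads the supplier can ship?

The number of beads must be a common multiple of 1326, 858, and 338, so a multiple of their LCM.
1326 = 2 × 3 × 13 × 17
858 = 2 × 3 × 11 × 13
338 = 2 × 13^2
LCM(1326, 858, 338) = 2 × 3 × 11 × 13^2 × 17 = 189618.
Smallest multiple of 189618 that is ≥ 1531813: ⌈1531813/189618⌉ × 189618 = 9 × 189618 = 1706562.

1706562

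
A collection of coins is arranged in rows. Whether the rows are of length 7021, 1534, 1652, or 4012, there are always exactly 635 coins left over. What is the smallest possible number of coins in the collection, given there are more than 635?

365727

N − 635 must be a common multiple of 7021, 1534, 1652, and 4012.
7021 = 7 × 17 × 59
1534 = 2 × 13 × 59
1652 = 2^2 × 7 × 59
4012 = 2^2 × 17 × 59
LCM(7021, 1534, 1652, 4012) = 2^2 × 7 × 13 × 17 × 59 = 365092.
Smallest N > 635 is LCM + 635 = 365092 + 635 = 365727.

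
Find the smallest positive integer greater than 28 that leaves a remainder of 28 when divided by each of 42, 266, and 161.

N − 28 must be a common multiple of 42, 266, and 161.
42 = 2 × 3 × 7
266 = 2 × 7 × 19
161 = 7 × 23
LCM(42, 266, 161) = 2 × 3 × 7 × 19 × 23 = 18354.
Smallest N > 28 is LCM + 28 = 18354 + 28 = 18382.

18382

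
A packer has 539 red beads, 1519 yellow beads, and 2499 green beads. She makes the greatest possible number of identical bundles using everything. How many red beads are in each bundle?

Number of bundles = gcd(539, 1519, 2499).
539 = 7^2 × 11
1519 = 7^2 × 31
2499 = 3 × 7^2 × 17
gcd(539, 1519, 2499) = 7^2 = 49.
red beads per bundle = 539 / 49 = 11.

11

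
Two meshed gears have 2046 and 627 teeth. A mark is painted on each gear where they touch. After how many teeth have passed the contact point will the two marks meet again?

38874 teeth

The first simultaneous occurrence is after LCM of the individual periods.
2046 = 2 × 3 × 11 × 31
627 = 3 × 11 × 19
LCM(2046, 627) = 2 × 3 × 11 × 19 × 31 = 38874.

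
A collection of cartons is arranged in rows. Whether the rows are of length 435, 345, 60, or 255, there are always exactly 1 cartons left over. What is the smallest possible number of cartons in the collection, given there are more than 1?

N − 1 must be a common multiple of 435, 345, 60, and 255.
435 = 3 × 5 × 29
345 = 3 × 5 × 23
60 = 2^2 × 3 × 5
255 = 3 × 5 × 17
LCM(435, 345, 60, 255) = 2^2 × 3 × 5 × 17 × 23 × 29 = 680340.
Smallest N > 1 is LCM + 1 = 680340 + 1 = 680341.

680341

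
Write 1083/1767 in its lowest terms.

1083 = 3 × 19^2
1767 = 3 × 19 × 31
gcd(1083, 1767) = 3 × 19 = 57.
Divide numerator and denominator by 57: 1083/1767 = 19/31.

19/31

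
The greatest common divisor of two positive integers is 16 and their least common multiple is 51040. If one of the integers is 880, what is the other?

For two integers, gcd × lcm = product, so the other is (16 × 51040) / 880 = 816640 / 880 = 928.

928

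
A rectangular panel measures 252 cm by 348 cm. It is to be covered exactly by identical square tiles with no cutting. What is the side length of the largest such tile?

12 cm

By the Euclidean algorithm:
348 = 1 × 252 + 96
252 = 2 × 96 + 60
96 = 1 × 60 + 36
60 = 1 × 36 + 24
36 = 1 × 24 + 12
24 = 2 × 12 + 0
gcd(252, 348) = 12.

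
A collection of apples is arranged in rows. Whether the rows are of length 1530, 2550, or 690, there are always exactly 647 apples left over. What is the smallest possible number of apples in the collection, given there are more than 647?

176597

N − 647 must be a common multiple of 1530, 2550, and 690.
1530 = 2 × 3^2 × 5 × 17
2550 = 2 × 3 × 5^2 × 17
690 = 2 × 3 × 5 × 23
LCM(1530, 2550, 690) = 2 × 3^2 × 5^2 × 17 × 23 = 175950.
Smallest N > 647 is LCM + 647 = 175950 + 647 = 176597.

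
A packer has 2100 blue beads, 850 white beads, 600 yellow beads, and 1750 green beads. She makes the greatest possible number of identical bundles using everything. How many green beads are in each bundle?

Number of bundles = gcd(2100, 850, 600, 1750).
2100 = 2^2 × 3 × 5^2 × 7
850 = 2 × 5^2 × 17
600 = 2^3 × 3 × 5^2
1750 = 2 × 5^3 × 7
gcd(2100, 850, 600, 1750) = 2 × 5^2 = 50.
green beads per bundle = 1750 / 50 = 35.

35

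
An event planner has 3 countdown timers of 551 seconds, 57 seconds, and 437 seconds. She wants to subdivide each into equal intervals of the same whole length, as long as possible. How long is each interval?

19 seconds

The interval must divide each timer length; the longest such is the gcd.
551 = 19 × 29
57 = 3 × 19
437 = 19 × 23
gcd(551, 57, 437) = 19.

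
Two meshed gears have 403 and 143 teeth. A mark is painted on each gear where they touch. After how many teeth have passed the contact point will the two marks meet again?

4433 teeth

The first simultaneous occurrence is after LCM of the individual periods.
403 = 13 × 31
143 = 11 × 13
LCM(403, 143) = 11 × 13 × 31 = 4433.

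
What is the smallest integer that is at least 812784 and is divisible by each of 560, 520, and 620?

The integer must be a common multiple of 560, 520, and 620, so a multiple of their LCM.
560 = 2^4 × 5 × 7
520 = 2^3 × 5 × 13
620 = 2^2 × 5 × 31
LCM(560, 520, 620) = 2^4 × 5 × 7 × 13 × 31 = 225680.
Smallest multiple of 225680 that is ≥ 812784: ⌈812784/225680⌉ × 225680 = 4 × 225680 = 902720.

902720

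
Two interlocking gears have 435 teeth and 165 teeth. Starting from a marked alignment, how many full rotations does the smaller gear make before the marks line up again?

29 rotations

The first common completion time is the LCM of the periods.
435 = 3 × 5 × 29
165 = 3 × 5 × 11
LCM(435, 165) = 3 × 5 × 11 × 29 = 4785.
Rotations for period 165: 4785 / 165 = 29.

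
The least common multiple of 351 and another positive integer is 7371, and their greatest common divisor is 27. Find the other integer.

567

gcd × lcm = product of the two integers, so the other integer is (27 × 7371) / 351 = 567.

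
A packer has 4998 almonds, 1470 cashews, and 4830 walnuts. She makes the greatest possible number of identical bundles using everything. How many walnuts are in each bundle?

115

Number of bundles = gcd(4998, 1470, 4830).
4998 = 2 × 3 × 7^2 × 17
1470 = 2 × 3 × 5 × 7^2
4830 = 2 × 3 × 5 × 7 × 23
gcd(4998, 1470, 4830) = 2 × 3 × 7 = 42.
walnuts per bundle = 4830 / 42 = 115.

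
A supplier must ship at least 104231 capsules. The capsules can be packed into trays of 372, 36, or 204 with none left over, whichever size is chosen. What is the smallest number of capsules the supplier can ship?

113832

The number of capsules must be a common multiple of 372, 36, and 204, so a multiple of their LCM.
372 = 2^2 × 3 × 31
36 = 2^2 × 3^2
204 = 2^2 × 3 × 17
LCM(372, 36, 204) = 2^2 × 3^2 × 17 × 31 = 18972.
Smallest multiple of 18972 that is ≥ 104231: ⌈104231/18972⌉ × 18972 = 6 × 18972 = 113832.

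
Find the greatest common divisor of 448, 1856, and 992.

448 = 2^6 × 7
1856 = 2^6 × 29
992 = 2^5 × 31
gcd(448, 1856, 992) = 2^5 = 32.

32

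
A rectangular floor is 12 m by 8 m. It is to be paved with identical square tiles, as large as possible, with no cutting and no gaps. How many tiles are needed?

6

Tile side = gcd(12, 8).
12 = 2^2 × 3
8 = 2^3
gcd(12, 8) = 2^2 = 4.
Tiles: (12/4) × (8/4) = 3 × 2 = 6.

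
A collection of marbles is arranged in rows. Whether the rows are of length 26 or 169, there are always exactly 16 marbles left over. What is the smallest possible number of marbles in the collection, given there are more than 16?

354

N − 16 must be a common multiple of 26 and 169.
26 = 2 × 13
169 = 13^2
LCM(26, 169) = 2 × 13^2 = 338.
Smallest N > 16 is LCM + 16 = 338 + 16 = 354.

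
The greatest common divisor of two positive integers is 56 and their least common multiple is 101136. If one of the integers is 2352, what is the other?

2408

For two integers, gcd × lcm = product, so the other is (56 × 101136) / 2352 = 5663616 / 2352 = 2408.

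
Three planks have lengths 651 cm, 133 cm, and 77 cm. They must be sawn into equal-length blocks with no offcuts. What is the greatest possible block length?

The block length must divide every plank, so the greatest is gcd(651, 133, 77).
651 = 3 × 7 × 31
133 = 7 × 19
77 = 7 × 11
gcd(651, 133, 77) = 7.

7 cm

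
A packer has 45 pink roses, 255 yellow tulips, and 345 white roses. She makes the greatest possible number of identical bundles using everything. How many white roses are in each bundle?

23

Number of bundles = gcd(45, 255, 345).
45 = 3^2 × 5
255 = 3 × 5 × 17
345 = 3 × 5 × 23
gcd(45, 255, 345) = 3 × 5 = 15.
white roses per bundle = 345 / 15 = 23.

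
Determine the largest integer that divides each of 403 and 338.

403 = 13 × 31
338 = 2 × 13^2
gcd(403, 338) = 13.

13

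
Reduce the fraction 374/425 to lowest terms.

374 = 2 × 11 × 17
425 = 5^2 × 17
gcd(374, 425) = 17.
Divide numerator and denominator by 17: 374/425 = 22/25.

22/25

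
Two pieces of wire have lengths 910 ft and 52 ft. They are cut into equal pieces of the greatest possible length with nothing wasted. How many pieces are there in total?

37

Piece length = gcd(910, 52).
910 = 2 × 5 × 7 × 13
52 = 2^2 × 13
gcd(910, 52) = 2 × 13 = 26.
Total pieces = 910/26 + 52/26 = 35 + 2 = 37.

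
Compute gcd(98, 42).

14

98 = 2 × 7^2
42 = 2 × 3 × 7
gcd(98, 42) = 2 × 7 = 14.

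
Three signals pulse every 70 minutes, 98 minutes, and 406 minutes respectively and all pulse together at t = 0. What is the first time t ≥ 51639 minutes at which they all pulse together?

Joint pulses occur at multiples of LCM(70, 98, 406).
70 = 2 × 5 × 7
98 = 2 × 7^2
406 = 2 × 7 × 29
LCM(70, 98, 406) = 2 × 5 × 7^2 × 29 = 14210.
Smallest multiple of 14210 that is ≥ 51639: ⌈51639/14210⌉ × 14210 = 4 × 14210 = 56840.

56840 minutes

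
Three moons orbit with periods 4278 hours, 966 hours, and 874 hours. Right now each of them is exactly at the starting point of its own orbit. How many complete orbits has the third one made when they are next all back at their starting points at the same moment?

They are all back at their starting positions together after one LCM of the periods.
4278 = 2 × 3 × 23 × 31
966 = 2 × 3 × 7 × 23
874 = 2 × 19 × 23
LCM(4278, 966, 874) = 2 × 3 × 7 × 19 × 23 × 31 = 568974.
Orbits for period 874: 568974 / 874 = 651.

651 orbits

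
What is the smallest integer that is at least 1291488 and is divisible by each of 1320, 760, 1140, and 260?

The integer must be a common multiple of 1320, 760, 1140, and 260, so a multiple of their LCM.
1320 = 2^3 × 3 × 5 × 11
760 = 2^3 × 5 × 19
1140 = 2^2 × 3 × 5 × 19
260 = 2^2 × 5 × 13
LCM(1320, 760, 1140, 260) = 2^3 × 3 × 5 × 11 × 13 × 19 = 326040.
Smallest multiple of 326040 that is ≥ 1291488: ⌈1291488/326040⌉ × 326040 = 4 × 326040 = 1304160.

1304160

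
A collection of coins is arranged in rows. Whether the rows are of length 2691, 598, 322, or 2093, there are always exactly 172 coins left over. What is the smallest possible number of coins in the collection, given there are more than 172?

N − 172 must be a common multiple of 2691, 598, 322, and 2093.
2691 = 3^2 × 13 × 23
598 = 2 × 13 × 23
322 = 2 × 7 × 23
2093 = 7 × 13 × 23
LCM(2691, 598, 322, 2093) = 2 × 3^2 × 7 × 13 × 23 = 37674.
Smallest N > 172 is LCM + 172 = 37674 + 172 = 37846.

37846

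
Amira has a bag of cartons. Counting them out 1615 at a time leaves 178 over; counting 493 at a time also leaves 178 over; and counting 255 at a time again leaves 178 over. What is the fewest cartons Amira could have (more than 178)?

140683

N − 178 must be a common multiple of 1615, 493, and 255.
1615 = 5 × 17 × 19
493 = 17 × 29
255 = 3 × 5 × 17
LCM(1615, 493, 255) = 3 × 5 × 17 × 19 × 29 = 140505.
Smallest N > 178 is LCM + 178 = 140505 + 178 = 140683.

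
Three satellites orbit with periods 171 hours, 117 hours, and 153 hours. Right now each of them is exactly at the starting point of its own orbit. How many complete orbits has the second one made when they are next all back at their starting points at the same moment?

They are all back at their starting positions together after one LCM of the periods.
171 = 3^2 × 19
117 = 3^2 × 13
153 = 3^2 × 17
LCM(171, 117, 153) = 3^2 × 13 × 17 × 19 = 37791.
Orbits for period 117: 37791 / 117 = 323.

323 orbits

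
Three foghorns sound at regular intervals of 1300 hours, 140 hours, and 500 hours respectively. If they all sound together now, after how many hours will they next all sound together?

45500 hours

The first simultaneous occurrence is after LCM of the individual periods.
1300 = 2^2 × 5^2 × 13
140 = 2^2 × 5 × 7
500 = 2^2 × 5^3
LCM(1300, 140, 500) = 2^2 × 5^3 × 7 × 13 = 45500.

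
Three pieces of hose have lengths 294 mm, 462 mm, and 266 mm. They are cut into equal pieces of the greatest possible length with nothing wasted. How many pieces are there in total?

Piece length = gcd(294, 462, 266).
294 = 2 × 3 × 7^2
462 = 2 × 3 × 7 × 11
266 = 2 × 7 × 19
gcd(294, 462, 266) = 2 × 7 = 14.
Total pieces = 294/14 + 462/14 + 266/14 = 21 + 33 + 19 = 73.

73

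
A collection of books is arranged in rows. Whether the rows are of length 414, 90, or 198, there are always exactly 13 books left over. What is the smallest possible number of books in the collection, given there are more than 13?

N − 13 must be a common multiple of 414, 90, and 198.
414 = 2 × 3^2 × 23
90 = 2 × 3^2 × 5
198 = 2 × 3^2 × 11
LCM(414, 90, 198) = 2 × 3^2 × 5 × 11 × 23 = 22770.
Smallest N > 13 is LCM + 13 = 22770 + 13 = 22783.

22783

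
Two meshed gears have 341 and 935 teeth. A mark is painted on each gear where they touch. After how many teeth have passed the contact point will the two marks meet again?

28985 teeth

The first simultaneous occurrence is after LCM of the individual periods.
341 = 11 × 31
935 = 5 × 11 × 17
LCM(341, 935) = 5 × 11 × 17 × 31 = 28985.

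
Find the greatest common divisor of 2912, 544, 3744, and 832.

2912 = 2^5 × 7 × 13
544 = 2^5 × 17
3744 = 2^5 × 3^2 × 13
832 = 2^6 × 13
gcd(2912, 544, 3744, 832) = 2^5 = 32.

32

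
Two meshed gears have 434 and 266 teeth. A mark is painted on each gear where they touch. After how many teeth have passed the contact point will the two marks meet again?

They coincide at every common multiple of the periods; the first is the LCM.
434 = 2 × 7 × 31
266 = 2 × 7 × 19
LCM(434, 266) = 2 × 7 × 19 × 31 = 8246.

8246 teeth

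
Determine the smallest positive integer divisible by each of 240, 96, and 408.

8160

240 = 2^4 × 3 × 5
96 = 2^5 × 3
408 = 2^3 × 3 × 17
LCM(240, 96, 408) = 2^5 × 3 × 5 × 17 = 8160.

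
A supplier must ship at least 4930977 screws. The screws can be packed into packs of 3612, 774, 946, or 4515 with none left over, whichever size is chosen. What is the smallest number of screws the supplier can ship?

The number of screws must be a common multiple of 3612, 774, 946, and 4515, so a multiple of their LCM.
3612 = 2^2 × 3 × 7 × 43
774 = 2 × 3^2 × 43
946 = 2 × 11 × 43
4515 = 3 × 5 × 7 × 43
LCM(3612, 774, 946, 4515) = 2^2 × 3^2 × 5 × 7 × 11 × 43 = 595980.
Smallest multiple of 595980 that is ≥ 4930977: ⌈4930977/595980⌉ × 595980 = 9 × 595980 = 5363820.

5363820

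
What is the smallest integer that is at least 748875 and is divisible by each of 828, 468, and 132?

The integer must be a common multiple of 828, 468, and 132, so a multiple of their LCM.
828 = 2^2 × 3^2 × 23
468 = 2^2 × 3^2 × 13
132 = 2^2 × 3 × 11
LCM(828, 468, 132) = 2^2 × 3^2 × 11 × 13 × 23 = 118404.
Smallest multiple of 118404 that is ≥ 748875: ⌈748875/118404⌉ × 118404 = 7 × 118404 = 828828.

828828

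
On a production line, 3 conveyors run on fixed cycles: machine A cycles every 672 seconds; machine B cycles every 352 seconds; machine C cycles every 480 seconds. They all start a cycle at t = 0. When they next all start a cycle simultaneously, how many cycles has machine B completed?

105 cycles

They are all back at their starting positions together after one LCM of the periods.
672 = 2^5 × 3 × 7
352 = 2^5 × 11
480 = 2^5 × 3 × 5
LCM(672, 352, 480) = 2^5 × 3 × 5 × 7 × 11 = 36960.
Cycles for period 352: 36960 / 352 = 105.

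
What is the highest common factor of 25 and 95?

25 = 5^2
95 = 5 × 19
gcd(25, 95) = 5.

5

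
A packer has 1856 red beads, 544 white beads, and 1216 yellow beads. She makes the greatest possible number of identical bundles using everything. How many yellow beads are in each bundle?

38

Number of bundles = gcd(1856, 544, 1216).
1856 = 2^6 × 29
544 = 2^5 × 17
1216 = 2^6 × 19
gcd(1856, 544, 1216) = 2^5 = 32.
yellow beads per bundle = 1216 / 32 = 38.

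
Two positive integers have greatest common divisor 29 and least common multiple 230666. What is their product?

For any two positive integers, gcd × lcm = product = 29 × 230666 = 6689314.

6689314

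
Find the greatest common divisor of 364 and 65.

13

364 = 2^2 × 7 × 13
65 = 5 × 13
gcd(364, 65) = 13.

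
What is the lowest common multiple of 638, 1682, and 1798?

573562

638 = 2 × 11 × 29
1682 = 2 × 29^2
1798 = 2 × 29 × 31
LCM(638, 1682, 1798) = 2 × 11 × 29^2 × 31 = 573562.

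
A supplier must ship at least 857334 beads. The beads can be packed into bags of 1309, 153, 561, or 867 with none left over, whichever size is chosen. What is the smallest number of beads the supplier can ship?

The number of beads must be a common multiple of 1309, 153, 561, and 867, so a multiple of their LCM.
1309 = 7 × 11 × 17
153 = 3^2 × 17
561 = 3 × 11 × 17
867 = 3 × 17^2
LCM(1309, 153, 561, 867) = 3^2 × 7 × 11 × 17^2 = 200277.
Smallest multiple of 200277 that is ≥ 857334: ⌈857334/200277⌉ × 200277 = 5 × 200277 = 1001385.

1001385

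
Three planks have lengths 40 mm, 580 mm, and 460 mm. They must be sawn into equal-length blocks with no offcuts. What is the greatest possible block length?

20 mm

This is the greatest common divisor of 40, 580, and 460.
40 = 2^3 × 5
580 = 2^2 × 5 × 29
460 = 2^2 × 5 × 23
gcd(40, 580, 460) = 2^2 × 5 = 20.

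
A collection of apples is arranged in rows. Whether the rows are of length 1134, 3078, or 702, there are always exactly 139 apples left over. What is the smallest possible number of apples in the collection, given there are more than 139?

280237

N − 139 must be a common multiple of 1134, 3078, and 702.
1134 = 2 × 3^4 × 7
3078 = 2 × 3^4 × 19
702 = 2 × 3^3 × 13
LCM(1134, 3078, 702) = 2 × 3^4 × 7 × 13 × 19 = 280098.
Smallest N > 139 is LCM + 139 = 280098 + 139 = 280237.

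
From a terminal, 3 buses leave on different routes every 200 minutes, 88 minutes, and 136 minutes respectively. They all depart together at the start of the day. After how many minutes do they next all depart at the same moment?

They coincide at every common multiple of the periods; the first is the LCM.
200 = 2^3 × 5^2
88 = 2^3 × 11
136 = 2^3 × 17
LCM(200, 88, 136) = 2^3 × 5^2 × 11 × 17 = 37400.

37400 minutes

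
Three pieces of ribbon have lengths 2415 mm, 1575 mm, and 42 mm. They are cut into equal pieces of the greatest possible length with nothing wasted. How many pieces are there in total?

Piece length = gcd(2415, 1575, 42).
2415 = 3 × 5 × 7 × 23
1575 = 3^2 × 5^2 × 7
42 = 2 × 3 × 7
gcd(2415, 1575, 42) = 3 × 7 = 21.
Total pieces = 2415/21 + 1575/21 + 42/21 = 115 + 75 + 2 = 192.

192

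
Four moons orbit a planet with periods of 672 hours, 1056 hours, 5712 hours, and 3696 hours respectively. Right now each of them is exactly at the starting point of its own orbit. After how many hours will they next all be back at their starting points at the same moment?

They coincide at every common multiple of the periods; the first is the LCM.
672 = 2^5 × 3 × 7
1056 = 2^5 × 3 × 11
5712 = 2^4 × 3 × 7 × 17
3696 = 2^4 × 3 × 7 × 11
LCM(672, 1056, 5712, 3696) = 2^5 × 3 × 7 × 11 × 17 = 125664.

125664 hours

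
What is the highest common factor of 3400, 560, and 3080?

3400 = 2^3 × 5^2 × 17
560 = 2^4 × 5 × 7
3080 = 2^3 × 5 × 7 × 11
gcd(3400, 560, 3080) = 2^3 × 5 = 40.

40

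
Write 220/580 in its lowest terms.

11/29

220 = 2^2 × 5 × 11
580 = 2^2 × 5 × 29
gcd(220, 580) = 2^2 × 5 = 20.
Divide numerator and denominator by 20: 220/580 = 11/29.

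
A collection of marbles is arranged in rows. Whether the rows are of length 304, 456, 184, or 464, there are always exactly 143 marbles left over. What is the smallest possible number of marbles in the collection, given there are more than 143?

N − 143 must be a common multiple of 304, 456, 184, and 464.
304 = 2^4 × 19
456 = 2^3 × 3 × 19
184 = 2^3 × 23
464 = 2^4 × 29
LCM(304, 456, 184, 464) = 2^4 × 3 × 19 × 23 × 29 = 608304.
Smallest N > 143 is LCM + 143 = 608304 + 143 = 608447.

608447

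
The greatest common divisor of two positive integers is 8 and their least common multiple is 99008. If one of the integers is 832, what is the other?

For two integers, gcd × lcm = product, so the other is (8 × 99008) / 832 = 792064 / 832 = 952.

952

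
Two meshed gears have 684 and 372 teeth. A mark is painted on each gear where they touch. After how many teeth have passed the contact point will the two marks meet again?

We need the least common multiple of the intervals.
684 = 2^2 × 3^2 × 19
372 = 2^2 × 3 × 31
LCM(684, 372) = 2^2 × 3^2 × 19 × 31 = 21204.

21204 teeth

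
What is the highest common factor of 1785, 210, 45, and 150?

15

1785 = 3 × 5 × 7 × 17
210 = 2 × 3 × 5 × 7
45 = 3^2 × 5
150 = 2 × 3 × 5^2
gcd(1785, 210, 45, 150) = 3 × 5 = 15.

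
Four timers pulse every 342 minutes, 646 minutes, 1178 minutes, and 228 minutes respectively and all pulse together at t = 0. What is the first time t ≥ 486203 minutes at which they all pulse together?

720936 minutes

Joint pulses occur at multiples of LCM(342, 646, 1178, 228).
342 = 2 × 3^2 × 19
646 = 2 × 17 × 19
1178 = 2 × 19 × 31
228 = 2^2 × 3 × 19
LCM(342, 646, 1178, 228) = 2^2 × 3^2 × 17 × 19 × 31 = 360468.
Smallest multiple of 360468 that is ≥ 486203: ⌈486203/360468⌉ × 360468 = 2 × 360468 = 720936.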